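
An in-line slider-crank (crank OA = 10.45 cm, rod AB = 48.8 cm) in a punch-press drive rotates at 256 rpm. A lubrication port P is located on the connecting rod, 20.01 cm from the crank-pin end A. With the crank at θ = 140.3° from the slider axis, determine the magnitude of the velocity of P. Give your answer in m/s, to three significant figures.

ω = 26.81 rad/s.  Crank-pin speed |V_A| = rω = 2.8015 m/s, perpendicular to OA.
Rod angle: sinφ = −(r/L) sinθ ⇒ φ = -7.862°; ω_rod = −rω cosθ/√(L²−r²sin²θ) = +4.4588 rad/s.
V_P = V_A + ω_rod × AP, with AP = 0.2001 m along the rod.
Components: V_Px = −rω sinθ − a·ω_rod·sinφ = -1.6674 m/s;  V_Py = rω cosθ + a·ω_rod·cosφ = -1.2716 m/s.
|V_P| = √(V_Px² + V_Py²) = 2.097 m/s.

2.10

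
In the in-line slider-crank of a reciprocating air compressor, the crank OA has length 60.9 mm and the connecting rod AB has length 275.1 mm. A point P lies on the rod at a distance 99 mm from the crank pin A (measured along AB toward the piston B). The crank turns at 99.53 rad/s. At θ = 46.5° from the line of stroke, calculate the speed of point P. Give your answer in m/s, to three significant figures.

5.35

ω = 99.53 rad/s.  Crank-pin speed |V_A| = rω = 6.0614 m/s, perpendicular to OA.
Rod angle: sinφ = −(r/L) sinθ ⇒ φ = -9.241°; ω_rod = −rω cosθ/√(L²−r²sin²θ) = -15.366 rad/s.
V_P = V_A + ω_rod × AP, with AP = 0.099 m along the rod.
Components: V_Px = −rω sinθ − a·ω_rod·sinφ = -4.641 m/s;  V_Py = rω cosθ + a·ω_rod·cosφ = +2.6709 m/s.
|V_P| = √(V_Px² + V_Py²) = 5.3547 m/s.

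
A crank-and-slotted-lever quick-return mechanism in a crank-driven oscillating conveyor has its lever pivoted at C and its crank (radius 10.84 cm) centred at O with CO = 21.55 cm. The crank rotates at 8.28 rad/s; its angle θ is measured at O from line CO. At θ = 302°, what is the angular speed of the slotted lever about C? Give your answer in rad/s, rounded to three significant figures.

2.41

ω = 8.28 rad/s
Crank pin A relative to C: A = (d + r cosθ, r sinθ); lever angle φ = atan2(r sinθ, d + r cosθ).
Differentiating tanφ: φ̇ = rω(d cosθ + r)/(d² + r² + 2dr cosθ).
d² + r² + 2dr cosθ = |CA|² = 0.0829488 m²;  d cosθ + r = +0.2226 m.
|ω_lever| = |0.1084·8.28·+0.2226| / 0.0829488 = 2.4086 rad/s.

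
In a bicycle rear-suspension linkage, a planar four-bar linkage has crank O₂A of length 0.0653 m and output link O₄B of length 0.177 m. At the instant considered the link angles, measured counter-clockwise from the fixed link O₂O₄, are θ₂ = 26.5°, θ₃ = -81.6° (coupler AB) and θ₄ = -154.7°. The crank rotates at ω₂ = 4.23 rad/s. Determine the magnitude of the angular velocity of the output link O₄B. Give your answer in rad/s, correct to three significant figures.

ω₂ = 4.23 rad/s
Differentiating the loop-closure r₂e^{iθ₂}+r₃e^{iθ₃}=r₁+r₄e^{iθ₄} gives r₂ω₂e^{iθ₂}+r₃ω₃e^{iθ₃}=r₄ω₄e^{iθ₄}.
Eliminating the other unknown: ω₄ = r₂ω₂ sin(θ₂−θ₃) / [r₄ sin(θ₄−θ₃)].
Numerator sine = +0.95052; denominator sine = -0.95681.
Result = 0.0653·4.23·(+0.95052) / (0.177·(-0.95681)) = -1.5503 rad/s; magnitude 1.5503 rad/s.

1.55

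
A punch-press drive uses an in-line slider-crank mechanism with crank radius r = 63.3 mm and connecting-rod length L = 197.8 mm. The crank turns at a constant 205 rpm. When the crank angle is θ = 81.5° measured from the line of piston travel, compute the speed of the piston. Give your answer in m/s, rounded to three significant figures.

1.41

ω = 2π·205/60 = 21.47 rad/s
For an in-line slider-crank, x = r cosθ + √(L² − r² sin²θ), so v = −rω sinθ·[1 + r cosθ/√(L² − r² sin²θ)].
With r = 0.0633 m, L = 0.1978 m, θ = 81.5°: √(L² − r² sin²θ) = 0.18763 m.
v = −0.0633·21.47·0.98902·[1 + 0.0633·0.14781/0.18763] = -1.411 m/s.
|v| = 1.411 m/s.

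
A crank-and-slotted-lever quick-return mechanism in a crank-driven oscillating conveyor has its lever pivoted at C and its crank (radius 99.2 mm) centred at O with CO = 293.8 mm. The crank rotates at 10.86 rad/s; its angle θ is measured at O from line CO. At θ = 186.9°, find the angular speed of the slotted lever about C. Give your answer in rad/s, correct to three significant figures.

ω = 10.86 rad/s
Crank pin A relative to C: A = (d + r cosθ, r sinθ); lever angle φ = atan2(r sinθ, d + r cosθ).
Differentiating tanφ: φ̇ = rω(d cosθ + r)/(d² + r² + 2dr cosθ).
d² + r² + 2dr cosθ = |CA|² = 0.0382913 m²;  d cosθ + r = -0.19247 m.
|ω_lever| = |0.0992·10.86·-0.19247| / 0.0382913 = 5.4151 rad/s.

5.42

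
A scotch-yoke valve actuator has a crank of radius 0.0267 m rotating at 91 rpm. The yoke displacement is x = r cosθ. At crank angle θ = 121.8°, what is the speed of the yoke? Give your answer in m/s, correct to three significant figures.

ω = 9.529 rad/s (from 91 rpm).
x = r cosθ ⇒ ẋ = −rω sinθ.
|v| = rω|sinθ| = 0.0267·9.529·|sin 121.8°| = 0.21624 m/s.

0.216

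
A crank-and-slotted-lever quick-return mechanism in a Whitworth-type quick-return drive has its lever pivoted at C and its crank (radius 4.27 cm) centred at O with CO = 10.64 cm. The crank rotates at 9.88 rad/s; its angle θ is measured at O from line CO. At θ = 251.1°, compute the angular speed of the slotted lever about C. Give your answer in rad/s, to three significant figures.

0.341

ω = 9.88 rad/s
Crank pin A relative to C: A = (d + r cosθ, r sinθ); lever angle φ = atan2(r sinθ, d + r cosθ).
Differentiating tanφ: φ̇ = rω(d cosθ + r)/(d² + r² + 2dr cosθ).
d² + r² + 2dr cosθ = |CA|² = 0.010201 m²;  d cosθ + r = +0.0082352 m.
|ω_lever| = |0.0427·9.88·+0.0082352| / 0.010201 = 0.34058 rad/s.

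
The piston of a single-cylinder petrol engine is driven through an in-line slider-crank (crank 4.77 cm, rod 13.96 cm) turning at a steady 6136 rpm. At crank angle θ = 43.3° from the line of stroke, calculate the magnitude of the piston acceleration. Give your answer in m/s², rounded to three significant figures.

ω = 2π·6136/60 = 642.6 rad/s
x(θ) = r cosθ + √(L² − r² sin²θ); with ω constant, a = ω²·d²x/dθ².
d²x/dθ² = −r cosθ − r²(cos2θ)/√u − r⁴ sin²2θ/(4u^{3/2}),  u = L² − r² sin²θ = 0.018418 m².
Substituting r = 0.0477 m, L = 0.1396 m, θ = 43.3°: d²x/dθ² = -0.036225 m.
a = ω²·d²x/dθ² = (642.6)²·(-0.036225) = -14957 m/s²;  |a| = 14957 m/s².

15000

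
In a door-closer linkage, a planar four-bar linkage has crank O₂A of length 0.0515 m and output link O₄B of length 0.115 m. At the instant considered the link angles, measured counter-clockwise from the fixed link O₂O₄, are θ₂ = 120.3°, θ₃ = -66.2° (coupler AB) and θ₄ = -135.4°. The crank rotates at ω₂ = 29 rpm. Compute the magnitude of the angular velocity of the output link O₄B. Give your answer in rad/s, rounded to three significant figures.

0.165

ω₂ = 3.037 rad/s (from 29 rpm).
Differentiating the loop-closure r₂e^{iθ₂}+r₃e^{iθ₃}=r₁+r₄e^{iθ₄} gives r₂ω₂e^{iθ₂}+r₃ω₃e^{iθ₃}=r₄ω₄e^{iθ₄}.
Eliminating the other unknown: ω₄ = r₂ω₂ sin(θ₂−θ₃) / [r₄ sin(θ₄−θ₃)].
Numerator sine = -0.11320; denominator sine = -0.93483.
Result = 0.0515·3.037·(-0.11320) / (0.115·(-0.93483)) = +0.16469 rad/s; magnitude 0.16469 rad/s.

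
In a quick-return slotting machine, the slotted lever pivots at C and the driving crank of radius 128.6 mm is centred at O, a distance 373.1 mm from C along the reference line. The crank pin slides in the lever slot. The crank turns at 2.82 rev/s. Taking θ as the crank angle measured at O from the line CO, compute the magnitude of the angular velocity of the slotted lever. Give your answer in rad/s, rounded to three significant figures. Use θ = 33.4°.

ω = 17.72 rad/s (from 2.82 rev/s).
Crank pin A relative to C: A = (d + r cosθ, r sinθ); lever angle φ = atan2(r sinθ, d + r cosθ).
Differentiating tanφ: φ̇ = rω(d cosθ + r)/(d² + r² + 2dr cosθ).
d² + r² + 2dr cosθ = |CA|² = 0.235855 m²;  d cosθ + r = +0.44008 m.
|ω_lever| = |0.1286·17.72·+0.44008| / 0.235855 = 4.2517 rad/s.

4.25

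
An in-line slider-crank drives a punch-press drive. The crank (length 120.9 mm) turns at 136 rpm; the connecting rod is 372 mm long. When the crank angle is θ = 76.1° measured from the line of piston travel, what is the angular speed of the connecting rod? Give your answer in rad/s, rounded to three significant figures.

ω = 14.24 rad/s (converted from 136 rpm).
The rod makes angle φ with the slider axis where L sinφ = r sinθ; differentiating, L cosφ·φ̇ = r ω cosθ.
L cosφ = √(L² − r² sin²θ) = 0.353 m.
|ω_rod| = r ω |cosθ| / √(L² − r² sin²θ) = 0.1209·14.24·0.24023/0.353 = 1.1718 rad/s.

1.17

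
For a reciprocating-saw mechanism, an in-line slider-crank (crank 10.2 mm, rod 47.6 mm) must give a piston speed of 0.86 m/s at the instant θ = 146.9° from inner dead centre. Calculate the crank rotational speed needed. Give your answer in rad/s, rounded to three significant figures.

For an in-line slider-crank, |v_piston| = rω|sinθ|·[1 + r cosθ/√(L² − r² sin²θ)].
With r = 0.0102 m, L = 0.0476 m, θ = 146.9°: the bracketed kinematic factor |dx/dθ| = 0.0045634 m.
ω = v/|dx/dθ| = 0.86/0.0045634 = 188.46 rad/s.

188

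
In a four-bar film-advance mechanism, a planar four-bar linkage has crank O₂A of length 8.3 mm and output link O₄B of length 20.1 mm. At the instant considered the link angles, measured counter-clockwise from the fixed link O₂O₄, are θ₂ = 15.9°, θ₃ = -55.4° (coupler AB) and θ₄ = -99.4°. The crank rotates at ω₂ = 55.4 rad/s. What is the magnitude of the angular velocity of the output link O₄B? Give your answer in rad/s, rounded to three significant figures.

31.2

ω₂ = 55.4 rad/s
Differentiating the loop-closure r₂e^{iθ₂}+r₃e^{iθ₃}=r₁+r₄e^{iθ₄} gives r₂ω₂e^{iθ₂}+r₃ω₃e^{iθ₃}=r₄ω₄e^{iθ₄}.
Eliminating the other unknown: ω₄ = r₂ω₂ sin(θ₂−θ₃) / [r₄ sin(θ₄−θ₃)].
Numerator sine = +0.94721; denominator sine = -0.69466.
Result = 0.0083·55.4·(+0.94721) / (0.0201·(-0.69466)) = -31.194 rad/s; magnitude 31.194 rad/s.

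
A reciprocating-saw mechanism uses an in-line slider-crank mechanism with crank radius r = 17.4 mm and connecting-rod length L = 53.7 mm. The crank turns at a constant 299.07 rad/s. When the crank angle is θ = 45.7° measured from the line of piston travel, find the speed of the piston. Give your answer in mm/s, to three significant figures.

4590

ω = 299.1 rad/s
For an in-line slider-crank, x = r cosθ + √(L² − r² sin²θ), so v = −rω sinθ·[1 + r cosθ/√(L² − r² sin²θ)].
With r = 0.0174 m, L = 0.0537 m, θ = 45.7°: √(L² − r² sin²θ) = 0.052236 m.
v = −0.0174·299.1·0.71569·[1 + 0.0174·0.69842/0.052236] = -4.5908 m/s.
|v| = 4.5908 m/s = 4590.8 mm/s.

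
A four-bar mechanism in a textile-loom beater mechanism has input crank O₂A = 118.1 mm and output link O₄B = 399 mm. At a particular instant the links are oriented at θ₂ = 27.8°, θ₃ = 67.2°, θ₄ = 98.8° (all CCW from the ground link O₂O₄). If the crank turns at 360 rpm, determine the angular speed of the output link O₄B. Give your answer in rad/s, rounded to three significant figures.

ω₂ = 37.7 rad/s (from 360 rpm).
Differentiating the loop-closure r₂e^{iθ₂}+r₃e^{iθ₃}=r₁+r₄e^{iθ₄} gives r₂ω₂e^{iθ₂}+r₃ω₃e^{iθ₃}=r₄ω₄e^{iθ₄}.
Eliminating the other unknown: ω₄ = r₂ω₂ sin(θ₂−θ₃) / [r₄ sin(θ₄−θ₃)].
Numerator sine = -0.63473; denominator sine = +0.52399.
Result = 0.1181·37.7·(-0.63473) / (0.399·(+0.52399)) = -13.517 rad/s; magnitude 13.517 rad/s.

13.5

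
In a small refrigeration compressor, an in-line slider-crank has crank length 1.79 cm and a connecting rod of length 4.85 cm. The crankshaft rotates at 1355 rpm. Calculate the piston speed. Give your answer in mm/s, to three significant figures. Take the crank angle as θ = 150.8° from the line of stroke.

ω = 2π·1355/60 = 141.9 rad/s
For an in-line slider-crank, x = r cosθ + √(L² − r² sin²θ), so v = −rω sinθ·[1 + r cosθ/√(L² − r² sin²θ)].
With r = 0.0179 m, L = 0.0485 m, θ = 150.8°: √(L² − r² sin²θ) = 0.047707 m.
v = −0.0179·141.9·0.48786·[1 + 0.0179·-0.87292/0.047707] = -0.83328 m/s.
|v| = 0.83328 m/s = 833.28 mm/s.

833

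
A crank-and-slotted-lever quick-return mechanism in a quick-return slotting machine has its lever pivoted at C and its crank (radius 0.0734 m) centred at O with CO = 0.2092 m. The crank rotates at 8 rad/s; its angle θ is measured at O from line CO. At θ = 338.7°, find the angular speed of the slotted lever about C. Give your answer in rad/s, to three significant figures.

2.03

ω = 8 rad/s
Crank pin A relative to C: A = (d + r cosθ, r sinθ); lever angle φ = atan2(r sinθ, d + r cosθ).
Differentiating tanφ: φ̇ = rω(d cosθ + r)/(d² + r² + 2dr cosθ).
d² + r² + 2dr cosθ = |CA|² = 0.077765 m²;  d cosθ + r = +0.26831 m.
|ω_lever| = |0.0734·8·+0.26831| / 0.077765 = 2.026 rad/s.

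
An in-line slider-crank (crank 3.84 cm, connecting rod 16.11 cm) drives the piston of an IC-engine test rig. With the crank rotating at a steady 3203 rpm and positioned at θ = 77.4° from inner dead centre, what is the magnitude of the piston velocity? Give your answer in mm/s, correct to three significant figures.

13200

ω = 2π·3203/60 = 335.4 rad/s
For an in-line slider-crank, x = r cosθ + √(L² − r² sin²θ), so v = −rω sinθ·[1 + r cosθ/√(L² − r² sin²θ)].
With r = 0.0384 m, L = 0.1611 m, θ = 77.4°: √(L² − r² sin²θ) = 0.15668 m.
v = −0.0384·335.4·0.97592·[1 + 0.0384·0.21814/0.15668] = -13.242 m/s.
|v| = 13.242 m/s = 13242 mm/s.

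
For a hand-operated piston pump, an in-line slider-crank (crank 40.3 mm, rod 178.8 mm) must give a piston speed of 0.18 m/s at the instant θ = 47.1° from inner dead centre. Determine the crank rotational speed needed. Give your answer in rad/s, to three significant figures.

5.28

For an in-line slider-crank, |v_piston| = rω|sinθ|·[1 + r cosθ/√(L² − r² sin²θ)].
With r = 0.0403 m, L = 0.1788 m, θ = 47.1°: the bracketed kinematic factor |dx/dθ| = 0.034114 m.
ω = v/|dx/dθ| = 0.18/0.034114 = 5.2764 rad/s.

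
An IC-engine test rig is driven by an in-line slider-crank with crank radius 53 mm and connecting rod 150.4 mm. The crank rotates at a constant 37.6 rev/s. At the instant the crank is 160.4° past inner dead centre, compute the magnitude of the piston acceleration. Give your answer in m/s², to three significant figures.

1960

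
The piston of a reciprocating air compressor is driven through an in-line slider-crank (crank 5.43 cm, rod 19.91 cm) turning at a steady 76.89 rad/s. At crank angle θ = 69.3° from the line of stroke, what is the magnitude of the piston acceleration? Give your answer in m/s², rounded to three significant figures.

46.3

ω = 76.89 rad/s
x(θ) = r cosθ + √(L² − r² sin²θ); with ω constant, a = ω²·d²x/dθ².
d²x/dθ² = −r cosθ − r²(cos2θ)/√u − r⁴ sin²2θ/(4u^{3/2}),  u = L² − r² sin²θ = 0.0370607 m².
Substituting r = 0.0543 m, L = 0.1991 m, θ = 69.3°: d²x/dθ² = -0.0078383 m.
a = ω²·d²x/dθ² = (76.89)²·(-0.0078383) = -46.34 m/s²;  |a| = 46.34 m/s².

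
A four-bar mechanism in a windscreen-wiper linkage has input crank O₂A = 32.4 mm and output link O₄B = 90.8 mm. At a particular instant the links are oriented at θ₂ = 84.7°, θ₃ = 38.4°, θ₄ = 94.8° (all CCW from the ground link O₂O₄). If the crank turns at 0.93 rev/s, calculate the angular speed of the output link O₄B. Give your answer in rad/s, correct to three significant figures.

ω₂ = 5.843 rad/s (from 0.93 rev/s).
Differentiating the loop-closure r₂e^{iθ₂}+r₃e^{iθ₃}=r₁+r₄e^{iθ₄} gives r₂ω₂e^{iθ₂}+r₃ω₃e^{iθ₃}=r₄ω₄e^{iθ₄}.
Eliminating the other unknown: ω₄ = r₂ω₂ sin(θ₂−θ₃) / [r₄ sin(θ₄−θ₃)].
Numerator sine = +0.72297; denominator sine = +0.83292.
Result = 0.0324·5.843·(+0.72297) / (0.0908·(+0.83292)) = +1.8098 rad/s; magnitude 1.8098 rad/s.

1.81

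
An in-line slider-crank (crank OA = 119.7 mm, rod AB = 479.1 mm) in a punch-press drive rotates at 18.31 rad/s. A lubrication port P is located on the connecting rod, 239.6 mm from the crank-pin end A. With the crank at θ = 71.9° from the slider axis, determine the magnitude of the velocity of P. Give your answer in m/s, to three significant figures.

ω = 18.31 rad/s.  Crank-pin speed |V_A| = rω = 2.1917 m/s, perpendicular to OA.
Rod angle: sinφ = −(r/L) sinθ ⇒ φ = -13.738°; ω_rod = −rω cosθ/√(L²−r²sin²θ) = -1.4631 rad/s.
V_P = V_A + ω_rod × AP, with AP = 0.2396 m along the rod.
Components: V_Px = −rω sinθ − a·ω_rod·sinφ = -2.1665 m/s;  V_Py = rω cosθ + a·ω_rod·cosφ = +0.34038 m/s.
|V_P| = √(V_Px² + V_Py²) = 2.1931 m/s.

2.19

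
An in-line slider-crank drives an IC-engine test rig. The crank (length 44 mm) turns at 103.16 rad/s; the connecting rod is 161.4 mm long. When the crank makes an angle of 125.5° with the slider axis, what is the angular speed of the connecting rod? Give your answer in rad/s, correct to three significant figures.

16.7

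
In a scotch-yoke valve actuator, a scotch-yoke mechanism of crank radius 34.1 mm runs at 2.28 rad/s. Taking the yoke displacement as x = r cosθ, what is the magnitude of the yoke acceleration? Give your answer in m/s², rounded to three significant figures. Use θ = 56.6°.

0.0976

ω = 2.28 rad/s
x = r cosθ ⇒ ẍ = −rω² cosθ (ω constant).
|a| = rω²|cosθ| = 0.0341·(2.28)²·|cos 56.6°| = 0.097581 m/s².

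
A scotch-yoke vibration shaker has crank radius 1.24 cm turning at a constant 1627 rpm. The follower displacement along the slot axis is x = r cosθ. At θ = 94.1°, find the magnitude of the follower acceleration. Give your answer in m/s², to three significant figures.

ω = 170.4 rad/s (from 1627 rpm).
x = r cosθ ⇒ ẍ = −rω² cosθ (ω constant).
|a| = rω²|cosθ| = 0.0124·(170.4)²·|cos 94.1°| = 25.736 m/s².

25.7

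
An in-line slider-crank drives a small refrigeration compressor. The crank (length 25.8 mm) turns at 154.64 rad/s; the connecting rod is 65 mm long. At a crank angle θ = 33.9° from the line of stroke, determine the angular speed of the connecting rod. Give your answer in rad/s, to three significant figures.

ω = 154.6 rad/s
The rod makes angle φ with the slider axis where L sinφ = r sinθ; differentiating, L cosφ·φ̇ = r ω cosθ.
L cosφ = √(L² − r² sin²θ) = 0.063387 m.
|ω_rod| = r ω |cosθ| / √(L² − r² sin²θ) = 0.0258·154.6·0.83001/0.063387 = 52.243 rad/s.

52.2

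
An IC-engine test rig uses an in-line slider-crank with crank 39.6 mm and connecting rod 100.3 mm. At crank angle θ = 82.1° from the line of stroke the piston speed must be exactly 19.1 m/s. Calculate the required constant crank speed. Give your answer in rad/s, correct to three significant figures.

460

For an in-line slider-crank, |v_piston| = rω|sinθ|·[1 + r cosθ/√(L² − r² sin²θ)].
With r = 0.0396 m, L = 0.1003 m, θ = 82.1°: the bracketed kinematic factor |dx/dθ| = 0.041537 m.
ω = v/|dx/dθ| = 19.1/0.041537 = 459.83 rad/s.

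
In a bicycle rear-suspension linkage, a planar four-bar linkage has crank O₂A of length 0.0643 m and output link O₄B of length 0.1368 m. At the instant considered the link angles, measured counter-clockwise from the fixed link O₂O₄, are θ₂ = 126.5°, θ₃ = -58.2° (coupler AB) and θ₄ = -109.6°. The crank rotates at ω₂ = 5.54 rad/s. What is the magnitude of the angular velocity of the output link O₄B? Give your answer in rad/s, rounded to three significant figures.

0.273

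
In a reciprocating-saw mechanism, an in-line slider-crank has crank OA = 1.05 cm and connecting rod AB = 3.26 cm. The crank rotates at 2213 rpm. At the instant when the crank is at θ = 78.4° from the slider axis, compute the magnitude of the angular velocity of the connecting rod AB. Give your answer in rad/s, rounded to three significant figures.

ω = 231.7 rad/s (converted from 2213 rpm).
The rod makes angle φ with the slider axis where L sinφ = r sinθ; differentiating, L cosφ·φ̇ = r ω cosθ.
L cosφ = √(L² − r² sin²θ) = 0.030935 m.
|ω_rod| = r ω |cosθ| / √(L² − r² sin²θ) = 0.0105·231.7·0.20108/0.030935 = 15.817 rad/s.

15.8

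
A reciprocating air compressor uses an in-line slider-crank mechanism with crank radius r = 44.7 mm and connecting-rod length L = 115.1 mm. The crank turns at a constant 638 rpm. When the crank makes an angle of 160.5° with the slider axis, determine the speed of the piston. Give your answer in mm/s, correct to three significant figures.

629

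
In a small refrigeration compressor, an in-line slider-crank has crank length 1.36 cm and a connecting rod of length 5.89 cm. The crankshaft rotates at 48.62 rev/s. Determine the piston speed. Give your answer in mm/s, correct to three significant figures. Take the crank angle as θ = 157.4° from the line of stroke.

1250

ω = 2π·48.6 = 305.5 rad/s
For an in-line slider-crank, x = r cosθ + √(L² − r² sin²θ), so v = −rω sinθ·[1 + r cosθ/√(L² − r² sin²θ)].
With r = 0.0136 m, L = 0.0589 m, θ = 157.4°: √(L² − r² sin²θ) = 0.058668 m.
v = −0.0136·305.5·0.38430·[1 + 0.0136·-0.92321/0.058668] = -1.2549 m/s.
|v| = 1.2549 m/s = 1254.9 mm/s.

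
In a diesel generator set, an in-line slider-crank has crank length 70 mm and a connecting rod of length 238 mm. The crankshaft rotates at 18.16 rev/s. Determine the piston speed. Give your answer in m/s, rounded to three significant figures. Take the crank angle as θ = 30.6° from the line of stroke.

ω = 2π·18.2 = 114.1 rad/s
For an in-line slider-crank, x = r cosθ + √(L² − r² sin²θ), so v = −rω sinθ·[1 + r cosθ/√(L² − r² sin²θ)].
With r = 0.07 m, L = 0.238 m, θ = 30.6°: √(L² − r² sin²θ) = 0.23532 m.
v = −0.07·114.1·0.50904·[1 + 0.07·0.86074/0.23532] = -5.1068 m/s.
|v| = 5.1068 m/s.

5.11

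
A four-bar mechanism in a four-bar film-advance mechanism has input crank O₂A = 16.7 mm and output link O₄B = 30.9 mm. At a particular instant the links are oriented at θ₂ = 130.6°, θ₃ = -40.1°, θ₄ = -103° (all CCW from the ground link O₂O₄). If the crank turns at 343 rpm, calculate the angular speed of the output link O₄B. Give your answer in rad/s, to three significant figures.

ω₂ = 35.92 rad/s (from 343 rpm).
Differentiating the loop-closure r₂e^{iθ₂}+r₃e^{iθ₃}=r₁+r₄e^{iθ₄} gives r₂ω₂e^{iθ₂}+r₃ω₃e^{iθ₃}=r₄ω₄e^{iθ₄}.
Eliminating the other unknown: ω₄ = r₂ω₂ sin(θ₂−θ₃) / [r₄ sin(θ₄−θ₃)].
Numerator sine = +0.16160; denominator sine = -0.89021.
Result = 0.0167·35.92·(+0.16160) / (0.0309·(-0.89021)) = -3.524 rad/s; magnitude 3.524 rad/s.

3.52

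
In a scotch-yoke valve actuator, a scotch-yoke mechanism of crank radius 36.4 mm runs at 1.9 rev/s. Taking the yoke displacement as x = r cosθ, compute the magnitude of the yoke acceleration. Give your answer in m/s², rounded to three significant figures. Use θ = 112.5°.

ω = 11.94 rad/s (from 1.9 rev/s).
x = r cosθ ⇒ ẍ = −rω² cosθ (ω constant).
|a| = rω²|cosθ| = 0.0364·(11.94)²·|cos 112.5°| = 1.9852 m/s².

1.99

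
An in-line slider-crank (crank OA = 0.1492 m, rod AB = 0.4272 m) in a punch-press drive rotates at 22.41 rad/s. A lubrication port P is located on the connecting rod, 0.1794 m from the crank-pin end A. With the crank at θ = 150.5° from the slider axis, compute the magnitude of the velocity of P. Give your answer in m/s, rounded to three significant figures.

2.21

ω = 22.41 rad/s.  Crank-pin speed |V_A| = rω = 3.3436 m/s, perpendicular to OA.
Rod angle: sinφ = −(r/L) sinθ ⇒ φ = -9.903°; ω_rod = −rω cosθ/√(L²−r²sin²θ) = +6.9151 rad/s.
V_P = V_A + ω_rod × AP, with AP = 0.1794 m along the rod.
Components: V_Px = −rω sinθ − a·ω_rod·sinφ = -1.4331 m/s;  V_Py = rω cosθ + a·ω_rod·cosφ = -1.688 m/s.
|V_P| = √(V_Px² + V_Py²) = 2.2143 m/s.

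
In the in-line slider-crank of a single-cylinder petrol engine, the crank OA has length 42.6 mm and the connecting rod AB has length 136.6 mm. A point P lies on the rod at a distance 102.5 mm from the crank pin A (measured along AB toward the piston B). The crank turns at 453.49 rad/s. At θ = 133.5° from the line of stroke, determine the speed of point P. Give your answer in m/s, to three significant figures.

12.2

ω = 453.5 rad/s.  Crank-pin speed |V_A| = rω = 19.319 m/s, perpendicular to OA.
Rod angle: sinφ = −(r/L) sinθ ⇒ φ = -13.074°; ω_rod = −rω cosθ/√(L²−r²sin²θ) = +99.941 rad/s.
V_P = V_A + ω_rod × AP, with AP = 0.1025 m along the rod.
Components: V_Px = −rω sinθ − a·ω_rod·sinφ = -11.696 m/s;  V_Py = rω cosθ + a·ω_rod·cosφ = -3.3197 m/s.
|V_P| = √(V_Px² + V_Py²) = 12.158 m/s.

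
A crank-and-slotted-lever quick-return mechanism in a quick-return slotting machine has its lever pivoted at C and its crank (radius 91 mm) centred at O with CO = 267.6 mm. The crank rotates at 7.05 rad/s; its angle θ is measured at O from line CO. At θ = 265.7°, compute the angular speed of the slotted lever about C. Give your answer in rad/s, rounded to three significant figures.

0.597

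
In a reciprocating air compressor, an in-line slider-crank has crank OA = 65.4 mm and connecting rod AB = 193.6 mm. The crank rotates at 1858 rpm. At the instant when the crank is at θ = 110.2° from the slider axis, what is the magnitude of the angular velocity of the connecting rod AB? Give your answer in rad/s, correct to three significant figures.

23.9

ω = 194.6 rad/s (converted from 1858 rpm).
The rod makes angle φ with the slider axis where L sinφ = r sinθ; differentiating, L cosφ·φ̇ = r ω cosθ.
L cosφ = √(L² − r² sin²θ) = 0.18361 m.
|ω_rod| = r ω |cosθ| / √(L² − r² sin²θ) = 0.0654·194.6·0.34530/0.18361 = 23.93 rad/s.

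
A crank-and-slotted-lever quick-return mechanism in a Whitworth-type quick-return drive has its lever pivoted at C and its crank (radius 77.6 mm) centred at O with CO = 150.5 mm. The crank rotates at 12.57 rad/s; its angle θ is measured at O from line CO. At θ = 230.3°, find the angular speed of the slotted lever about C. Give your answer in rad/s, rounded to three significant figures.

ω = 12.57 rad/s
Crank pin A relative to C: A = (d + r cosθ, r sinθ); lever angle φ = atan2(r sinθ, d + r cosθ).
Differentiating tanφ: φ̇ = rω(d cosθ + r)/(d² + r² + 2dr cosθ).
d² + r² + 2dr cosθ = |CA|² = 0.0137519 m²;  d cosθ + r = -0.018535 m.
|ω_lever| = |0.0776·12.57·-0.018535| / 0.0137519 = 1.3147 rad/s.

1.31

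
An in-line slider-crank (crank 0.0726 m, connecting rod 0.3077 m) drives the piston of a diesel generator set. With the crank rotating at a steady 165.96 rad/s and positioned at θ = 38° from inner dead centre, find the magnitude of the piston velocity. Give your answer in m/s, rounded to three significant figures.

ω = 166 rad/s
For an in-line slider-crank, x = r cosθ + √(L² − r² sin²θ), so v = −rω sinθ·[1 + r cosθ/√(L² − r² sin²θ)].
With r = 0.0726 m, L = 0.3077 m, θ = 38°: √(L² − r² sin²θ) = 0.30444 m.
v = −0.0726·166·0.61566·[1 + 0.0726·0.78801/0.30444] = -8.8119 m/s.
|v| = 8.8119 m/s.

8.81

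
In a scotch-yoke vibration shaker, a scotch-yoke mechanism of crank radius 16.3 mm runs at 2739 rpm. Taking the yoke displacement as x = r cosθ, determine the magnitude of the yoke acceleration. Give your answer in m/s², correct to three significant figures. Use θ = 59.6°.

ω = 286.8 rad/s (from 2739 rpm).
x = r cosθ ⇒ ẍ = −rω² cosθ (ω constant).
|a| = rω²|cosθ| = 0.0163·(286.8)²·|cos 59.6°| = 678.59 m/s².

679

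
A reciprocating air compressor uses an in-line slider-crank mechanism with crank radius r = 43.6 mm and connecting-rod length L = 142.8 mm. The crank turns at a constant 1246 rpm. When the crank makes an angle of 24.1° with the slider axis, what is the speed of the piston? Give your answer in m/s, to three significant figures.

2.98

ω = 2π·1246/60 = 130.5 rad/s
For an in-line slider-crank, x = r cosθ + √(L² − r² sin²θ), so v = −rω sinθ·[1 + r cosθ/√(L² − r² sin²θ)].
With r = 0.0436 m, L = 0.1428 m, θ = 24.1°: √(L² − r² sin²θ) = 0.14169 m.
v = −0.0436·130.5·0.40833·[1 + 0.0436·0.91283/0.14169] = -2.9755 m/s.
|v| = 2.9755 m/s.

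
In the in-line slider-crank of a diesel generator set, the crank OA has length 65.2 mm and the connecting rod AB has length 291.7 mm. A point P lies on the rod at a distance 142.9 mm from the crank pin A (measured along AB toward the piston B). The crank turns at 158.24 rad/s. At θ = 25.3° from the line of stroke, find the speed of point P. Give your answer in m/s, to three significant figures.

ω = 158.2 rad/s.  Crank-pin speed |V_A| = rω = 10.317 m/s, perpendicular to OA.
Rod angle: sinφ = −(r/L) sinθ ⇒ φ = -5.481°; ω_rod = −rω cosθ/√(L²−r²sin²θ) = -32.124 rad/s.
V_P = V_A + ω_rod × AP, with AP = 0.1429 m along the rod.
Components: V_Px = −rω sinθ − a·ω_rod·sinφ = -4.8476 m/s;  V_Py = rω cosθ + a·ω_rod·cosφ = +4.7582 m/s.
|V_P| = √(V_Px² + V_Py²) = 6.7926 m/s.

6.79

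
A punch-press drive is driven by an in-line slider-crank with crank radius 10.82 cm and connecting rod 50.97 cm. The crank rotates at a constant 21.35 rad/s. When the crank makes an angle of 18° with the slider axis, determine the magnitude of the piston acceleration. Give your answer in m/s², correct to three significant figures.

ω = 21.35 rad/s
x(θ) = r cosθ + √(L² − r² sin²θ); with ω constant, a = ω²·d²x/dθ².
d²x/dθ² = −r cosθ − r²(cos2θ)/√u − r⁴ sin²2θ/(4u^{3/2}),  u = L² − r² sin²θ = 0.258676 m².
Substituting r = 0.1082 m, L = 0.5097 m, θ = 18°: d²x/dθ² = -0.12162 m.
a = ω²·d²x/dθ² = (21.35)²·(-0.12162) = -55.436 m/s²;  |a| = 55.436 m/s².

55.4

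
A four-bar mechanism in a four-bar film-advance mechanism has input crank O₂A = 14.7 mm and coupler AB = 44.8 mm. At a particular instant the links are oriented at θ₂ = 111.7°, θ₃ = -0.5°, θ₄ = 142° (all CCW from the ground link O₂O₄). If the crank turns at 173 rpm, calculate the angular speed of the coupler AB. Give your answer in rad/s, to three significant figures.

ω₂ = 18.12 rad/s (from 173 rpm).
Differentiating the loop-closure r₂e^{iθ₂}+r₃e^{iθ₃}=r₁+r₄e^{iθ₄} gives r₂ω₂e^{iθ₂}+r₃ω₃e^{iθ₃}=r₄ω₄e^{iθ₄}.
Eliminating the other unknown: ω₃ = r₂ω₂ sin(θ₄−θ₂) / [r₃ sin(θ₃−θ₄)].
Numerator sine = +0.50453; denominator sine = -0.60876.
Result = 0.0147·18.12·(+0.50453) / (0.0448·(-0.60876)) = -4.9267 rad/s; magnitude 4.9267 rad/s.

4.93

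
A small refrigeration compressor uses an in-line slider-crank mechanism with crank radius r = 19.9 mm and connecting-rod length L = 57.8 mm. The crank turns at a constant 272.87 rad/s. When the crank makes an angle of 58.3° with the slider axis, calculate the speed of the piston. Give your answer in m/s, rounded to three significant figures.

5.49

ω = 272.9 rad/s
For an in-line slider-crank, x = r cosθ + √(L² − r² sin²θ), so v = −rω sinθ·[1 + r cosθ/√(L² − r² sin²θ)].
With r = 0.0199 m, L = 0.0578 m, θ = 58.3°: √(L² − r² sin²θ) = 0.055265 m.
v = −0.0199·272.9·0.85081·[1 + 0.0199·0.52547/0.055265] = -5.4942 m/s.
|v| = 5.4942 m/s.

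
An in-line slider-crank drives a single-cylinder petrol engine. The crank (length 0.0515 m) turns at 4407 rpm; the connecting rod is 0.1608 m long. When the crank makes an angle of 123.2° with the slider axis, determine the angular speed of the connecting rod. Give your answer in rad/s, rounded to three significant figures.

84.0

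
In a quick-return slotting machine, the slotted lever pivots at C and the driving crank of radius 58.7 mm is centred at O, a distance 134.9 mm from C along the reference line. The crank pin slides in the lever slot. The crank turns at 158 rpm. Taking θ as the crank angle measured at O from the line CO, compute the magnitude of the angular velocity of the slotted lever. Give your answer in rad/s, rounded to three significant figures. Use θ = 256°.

ω = 16.55 rad/s (from 158 rpm).
Crank pin A relative to C: A = (d + r cosθ, r sinθ); lever angle φ = atan2(r sinθ, d + r cosθ).
Differentiating tanφ: φ̇ = rω(d cosθ + r)/(d² + r² + 2dr cosθ).
d² + r² + 2dr cosθ = |CA|² = 0.0178123 m²;  d cosθ + r = +0.026065 m.
|ω_lever| = |0.0587·16.55·+0.026065| / 0.0178123 = 1.4212 rad/s.

1.42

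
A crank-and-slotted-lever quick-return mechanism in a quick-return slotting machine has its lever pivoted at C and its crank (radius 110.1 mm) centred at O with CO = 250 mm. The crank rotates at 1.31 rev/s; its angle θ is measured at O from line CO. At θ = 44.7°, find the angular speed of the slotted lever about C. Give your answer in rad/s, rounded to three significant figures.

2.29

ω = 8.231 rad/s (from 1.31 rev/s).
Crank pin A relative to C: A = (d + r cosθ, r sinθ); lever angle φ = atan2(r sinθ, d + r cosθ).
Differentiating tanφ: φ̇ = rω(d cosθ + r)/(d² + r² + 2dr cosθ).
d² + r² + 2dr cosθ = |CA|² = 0.113752 m²;  d cosθ + r = +0.2878 m.
|ω_lever| = |0.1101·8.231·+0.2878| / 0.113752 = 2.2928 rad/s.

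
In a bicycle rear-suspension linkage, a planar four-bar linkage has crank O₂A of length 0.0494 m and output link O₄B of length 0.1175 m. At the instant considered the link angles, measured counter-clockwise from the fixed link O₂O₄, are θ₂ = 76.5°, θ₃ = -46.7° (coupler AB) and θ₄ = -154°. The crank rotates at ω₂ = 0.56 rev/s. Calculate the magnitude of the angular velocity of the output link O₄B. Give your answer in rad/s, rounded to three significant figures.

1.30

ω₂ = 3.519 rad/s (from 0.56 rev/s).
Differentiating the loop-closure r₂e^{iθ₂}+r₃e^{iθ₃}=r₁+r₄e^{iθ₄} gives r₂ω₂e^{iθ₂}+r₃ω₃e^{iθ₃}=r₄ω₄e^{iθ₄}.
Eliminating the other unknown: ω₄ = r₂ω₂ sin(θ₂−θ₃) / [r₄ sin(θ₄−θ₃)].
Numerator sine = +0.83676; denominator sine = -0.95476.
Result = 0.0494·3.519·(+0.83676) / (0.1175·(-0.95476)) = -1.2965 rad/s; magnitude 1.2965 rad/s.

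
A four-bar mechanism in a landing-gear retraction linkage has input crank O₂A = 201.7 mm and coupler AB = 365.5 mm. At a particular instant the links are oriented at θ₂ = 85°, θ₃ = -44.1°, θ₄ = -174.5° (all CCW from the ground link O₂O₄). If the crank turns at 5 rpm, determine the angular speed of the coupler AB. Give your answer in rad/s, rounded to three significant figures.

ω₂ = 0.5236 rad/s (from 5 rpm).
Differentiating the loop-closure r₂e^{iθ₂}+r₃e^{iθ₃}=r₁+r₄e^{iθ₄} gives r₂ω₂e^{iθ₂}+r₃ω₃e^{iθ₃}=r₄ω₄e^{iθ₄}.
Eliminating the other unknown: ω₃ = r₂ω₂ sin(θ₄−θ₂) / [r₃ sin(θ₃−θ₄)].
Numerator sine = +0.98325; denominator sine = +0.76154.
Result = 0.2017·0.5236·(+0.98325) / (0.3655·(+0.76154)) = +0.37307 rad/s; magnitude 0.37307 rad/s.

0.373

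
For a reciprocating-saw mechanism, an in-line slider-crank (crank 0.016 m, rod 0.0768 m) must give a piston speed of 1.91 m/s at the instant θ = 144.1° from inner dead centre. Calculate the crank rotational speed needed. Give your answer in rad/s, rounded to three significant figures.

For an in-line slider-crank, |v_piston| = rω|sinθ|·[1 + r cosθ/√(L² − r² sin²θ)].
With r = 0.016 m, L = 0.0768 m, θ = 144.1°: the bracketed kinematic factor |dx/dθ| = 0.0077867 m.
ω = v/|dx/dθ| = 1.91/0.0077867 = 245.29 rad/s.

245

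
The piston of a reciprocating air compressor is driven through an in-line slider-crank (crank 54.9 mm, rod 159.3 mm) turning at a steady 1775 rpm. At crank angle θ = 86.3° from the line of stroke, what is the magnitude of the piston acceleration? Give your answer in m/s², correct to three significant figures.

568

ω = 2π·1775/60 = 185.9 rad/s
x(θ) = r cosθ + √(L² − r² sin²θ); with ω constant, a = ω²·d²x/dθ².
d²x/dθ² = −r cosθ − r²(cos2θ)/√u − r⁴ sin²2θ/(4u^{3/2}),  u = L² − r² sin²θ = 0.022375 m².
Substituting r = 0.0549 m, L = 0.1593 m, θ = 86.3°: d²x/dθ² = +0.016428 m.
a = ω²·d²x/dθ² = (185.9)²·(+0.016428) = +567.58 m/s²;  |a| = 567.58 m/s².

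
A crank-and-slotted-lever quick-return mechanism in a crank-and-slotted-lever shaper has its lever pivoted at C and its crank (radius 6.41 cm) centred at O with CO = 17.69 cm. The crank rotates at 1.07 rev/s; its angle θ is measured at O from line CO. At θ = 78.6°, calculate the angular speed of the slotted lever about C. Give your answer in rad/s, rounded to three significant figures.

ω = 6.723 rad/s (from 1.07 rev/s).
Crank pin A relative to C: A = (d + r cosθ, r sinθ); lever angle φ = atan2(r sinθ, d + r cosθ).
Differentiating tanφ: φ̇ = rω(d cosθ + r)/(d² + r² + 2dr cosθ).
d² + r² + 2dr cosθ = |CA|² = 0.039885 m²;  d cosθ + r = +0.099066 m.
|ω_lever| = |0.0641·6.723·+0.099066| / 0.039885 = 1.0704 rad/s.

1.07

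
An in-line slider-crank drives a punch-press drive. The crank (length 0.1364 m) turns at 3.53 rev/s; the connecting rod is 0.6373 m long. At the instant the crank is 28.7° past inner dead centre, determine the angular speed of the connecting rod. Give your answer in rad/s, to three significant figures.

4.19

ω = 22.18 rad/s (converted from 3.53 rev/s).
The rod makes angle φ with the slider axis where L sinφ = r sinθ; differentiating, L cosφ·φ̇ = r ω cosθ.
L cosφ = √(L² − r² sin²θ) = 0.63392 m.
|ω_rod| = r ω |cosθ| / √(L² − r² sin²θ) = 0.1364·22.18·0.87715/0.63392 = 4.186 rad/s.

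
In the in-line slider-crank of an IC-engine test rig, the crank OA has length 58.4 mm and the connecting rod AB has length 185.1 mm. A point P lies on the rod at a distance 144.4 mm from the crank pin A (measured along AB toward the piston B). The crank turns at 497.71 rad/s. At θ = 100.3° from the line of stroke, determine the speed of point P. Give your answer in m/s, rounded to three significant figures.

27.3

ω = 497.7 rad/s.  Crank-pin speed |V_A| = rω = 29.066 m/s, perpendicular to OA.
Rod angle: sinφ = −(r/L) sinθ ⇒ φ = -18.085°; ω_rod = −rω cosθ/√(L²−r²sin²θ) = +29.536 rad/s.
V_P = V_A + ω_rod × AP, with AP = 0.1444 m along the rod.
Components: V_Px = −rω sinθ − a·ω_rod·sinφ = -27.274 m/s;  V_Py = rω cosθ + a·ω_rod·cosφ = -1.1427 m/s.
|V_P| = √(V_Px² + V_Py²) = 27.298 m/s.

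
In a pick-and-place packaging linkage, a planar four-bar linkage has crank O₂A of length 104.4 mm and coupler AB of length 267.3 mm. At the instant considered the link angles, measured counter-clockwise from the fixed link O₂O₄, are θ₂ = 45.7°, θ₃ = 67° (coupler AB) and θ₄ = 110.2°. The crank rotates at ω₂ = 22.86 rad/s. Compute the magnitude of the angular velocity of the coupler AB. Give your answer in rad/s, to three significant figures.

11.8

ω₂ = 22.86 rad/s
Differentiating the loop-closure r₂e^{iθ₂}+r₃e^{iθ₃}=r₁+r₄e^{iθ₄} gives r₂ω₂e^{iθ₂}+r₃ω₃e^{iθ₃}=r₄ω₄e^{iθ₄}.
Eliminating the other unknown: ω₃ = r₂ω₂ sin(θ₄−θ₂) / [r₃ sin(θ₃−θ₄)].
Numerator sine = +0.90259; denominator sine = -0.68455.
Result = 0.1044·22.86·(+0.90259) / (0.2673·(-0.68455)) = -11.772 rad/s; magnitude 11.772 rad/s.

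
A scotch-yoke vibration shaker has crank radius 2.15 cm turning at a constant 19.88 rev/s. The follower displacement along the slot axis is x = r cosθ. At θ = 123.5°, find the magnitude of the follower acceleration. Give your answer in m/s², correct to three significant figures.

ω = 124.9 rad/s (from 19.88 rev/s).
x = r cosθ ⇒ ẍ = −rω² cosθ (ω constant).
|a| = rω²|cosθ| = 0.0215·(124.9)²·|cos 123.5°| = 185.15 m/s².

185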